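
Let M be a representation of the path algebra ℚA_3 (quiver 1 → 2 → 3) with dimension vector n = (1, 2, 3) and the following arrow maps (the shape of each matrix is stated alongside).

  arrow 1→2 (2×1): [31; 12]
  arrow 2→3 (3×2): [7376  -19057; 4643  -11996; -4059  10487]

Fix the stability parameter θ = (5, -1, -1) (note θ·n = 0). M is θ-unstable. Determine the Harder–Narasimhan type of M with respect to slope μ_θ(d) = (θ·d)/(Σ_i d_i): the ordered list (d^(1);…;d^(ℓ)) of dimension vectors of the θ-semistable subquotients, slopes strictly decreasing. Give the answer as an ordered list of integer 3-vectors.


Via rank(M_{q-1}∘⋯∘M_p): M ≅ I[1,3], I[2,3], I[3,3].
μ_θ-semistable layers: μ^(1)=1; μ^(2)=-1

((1, 1, 1); (0, 1, 2))


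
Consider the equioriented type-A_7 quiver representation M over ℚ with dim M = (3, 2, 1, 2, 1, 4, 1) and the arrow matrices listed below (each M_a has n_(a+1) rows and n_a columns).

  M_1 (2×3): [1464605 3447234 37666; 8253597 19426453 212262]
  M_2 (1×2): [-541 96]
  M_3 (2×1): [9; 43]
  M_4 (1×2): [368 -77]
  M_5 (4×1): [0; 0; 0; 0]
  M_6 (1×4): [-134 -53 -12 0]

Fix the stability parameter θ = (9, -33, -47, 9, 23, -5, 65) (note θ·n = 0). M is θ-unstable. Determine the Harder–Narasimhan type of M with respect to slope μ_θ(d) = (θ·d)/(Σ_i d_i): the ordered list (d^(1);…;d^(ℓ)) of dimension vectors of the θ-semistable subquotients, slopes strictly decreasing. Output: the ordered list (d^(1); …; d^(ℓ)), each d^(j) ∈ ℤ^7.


Interval decomposition of M: I[1,1], I[1,2], I[1,5], I[4,4], I[6,6]^3, I[6,7].
HN type (ℓ=6): μ^(1)=65; μ^(2)=23; μ^(3)=9; μ^(4)=-5; μ^(5)=-12; μ^(6)=-71/3

((0, 0, 0, 0, 0, 0, 1); (0, 0, 0, 0, 1, 0, 0); (1, 0, 0, 2, 0, 0, 0); (0, 0, 0, 0, 0, 4, 0); (1, 1, 0, 0, 0, 0, 0); (1, 1, 1, 0, 0, 0, 0))


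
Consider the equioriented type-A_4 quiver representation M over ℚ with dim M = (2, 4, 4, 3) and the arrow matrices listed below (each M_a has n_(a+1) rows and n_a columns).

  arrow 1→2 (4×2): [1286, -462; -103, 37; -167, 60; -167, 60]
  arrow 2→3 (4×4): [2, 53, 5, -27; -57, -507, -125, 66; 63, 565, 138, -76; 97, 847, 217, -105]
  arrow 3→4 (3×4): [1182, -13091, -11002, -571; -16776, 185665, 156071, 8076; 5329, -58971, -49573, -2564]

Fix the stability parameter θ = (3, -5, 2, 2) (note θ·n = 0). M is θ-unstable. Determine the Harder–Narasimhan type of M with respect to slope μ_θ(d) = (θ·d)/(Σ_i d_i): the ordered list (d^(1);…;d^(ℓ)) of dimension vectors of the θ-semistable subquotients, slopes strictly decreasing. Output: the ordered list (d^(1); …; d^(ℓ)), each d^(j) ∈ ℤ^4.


Via rank(M_{q-1}∘⋯∘M_p): M ≅ I[1,4]^2, I[2,3], I[2,4].
μ_θ-semistable layers: μ^(1)=2; μ^(2)=-1; μ^(3)=-5

((0, 0, 4, 3); (2, 2, 0, 0); (0, 2, 0, 0))


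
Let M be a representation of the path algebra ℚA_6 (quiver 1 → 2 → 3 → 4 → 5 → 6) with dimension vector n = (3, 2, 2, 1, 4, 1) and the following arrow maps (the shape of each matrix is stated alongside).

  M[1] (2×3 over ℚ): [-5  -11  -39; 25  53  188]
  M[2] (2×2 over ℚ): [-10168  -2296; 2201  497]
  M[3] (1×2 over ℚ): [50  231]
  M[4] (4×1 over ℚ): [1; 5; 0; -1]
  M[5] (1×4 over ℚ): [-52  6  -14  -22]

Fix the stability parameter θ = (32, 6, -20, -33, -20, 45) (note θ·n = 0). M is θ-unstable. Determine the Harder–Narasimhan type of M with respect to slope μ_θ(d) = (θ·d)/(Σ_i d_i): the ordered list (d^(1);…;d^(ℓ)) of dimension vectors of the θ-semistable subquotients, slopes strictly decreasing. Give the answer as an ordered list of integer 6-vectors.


Barcode: M ≅ I[1,1], I[1,2], I[1,5], I[3,3], I[5,5]^2, I[5,6]. HN layers by μ_θ (5 steps, strictly decreasing):
  μ^(1)=45; μ^(2)=32; μ^(3)=19; μ^(4)=-7; μ^(5)=-20

((0, 0, 0, 0, 0, 1); (1, 0, 0, 0, 0, 0); (1, 1, 0, 0, 0, 0); (1, 1, 1, 1, 1, 0); (0, 0, 1, 0, 3, 0))


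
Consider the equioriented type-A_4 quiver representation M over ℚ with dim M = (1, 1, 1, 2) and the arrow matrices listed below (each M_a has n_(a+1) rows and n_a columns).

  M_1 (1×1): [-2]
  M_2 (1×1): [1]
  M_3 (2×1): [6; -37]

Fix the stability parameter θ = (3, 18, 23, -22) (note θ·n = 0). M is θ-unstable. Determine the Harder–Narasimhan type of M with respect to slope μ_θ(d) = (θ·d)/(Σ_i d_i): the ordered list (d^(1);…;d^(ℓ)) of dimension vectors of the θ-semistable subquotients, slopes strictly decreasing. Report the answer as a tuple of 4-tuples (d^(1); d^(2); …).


Interval decomposition of M: I[1,4], I[4,4].
HN type (ℓ=3): μ^(1)=19/3; μ^(2)=3; μ^(3)=-22

((0, 1, 1, 1); (1, 0, 0, 0); (0, 0, 0, 1))


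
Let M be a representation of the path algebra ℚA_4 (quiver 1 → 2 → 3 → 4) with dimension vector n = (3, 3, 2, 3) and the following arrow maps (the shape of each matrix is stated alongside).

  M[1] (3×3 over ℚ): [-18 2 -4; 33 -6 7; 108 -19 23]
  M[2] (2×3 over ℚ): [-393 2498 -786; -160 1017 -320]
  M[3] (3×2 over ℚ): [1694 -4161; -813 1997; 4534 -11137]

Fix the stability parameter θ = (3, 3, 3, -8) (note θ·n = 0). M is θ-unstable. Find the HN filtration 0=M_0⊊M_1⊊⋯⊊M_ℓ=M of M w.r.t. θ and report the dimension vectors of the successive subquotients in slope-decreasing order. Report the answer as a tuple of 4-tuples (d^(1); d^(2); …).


Via rank(M_{q-1}∘⋯∘M_p): M ≅ I[1,1], I[1,2], I[1,4], I[2,4], I[4,4].
μ_θ-semistable layers: μ^(1)=3; μ^(2)=1/4; μ^(3)=-2/3; μ^(4)=-8

((2, 1, 0, 0); (1, 1, 1, 1); (0, 1, 1, 1); (0, 0, 0, 1))


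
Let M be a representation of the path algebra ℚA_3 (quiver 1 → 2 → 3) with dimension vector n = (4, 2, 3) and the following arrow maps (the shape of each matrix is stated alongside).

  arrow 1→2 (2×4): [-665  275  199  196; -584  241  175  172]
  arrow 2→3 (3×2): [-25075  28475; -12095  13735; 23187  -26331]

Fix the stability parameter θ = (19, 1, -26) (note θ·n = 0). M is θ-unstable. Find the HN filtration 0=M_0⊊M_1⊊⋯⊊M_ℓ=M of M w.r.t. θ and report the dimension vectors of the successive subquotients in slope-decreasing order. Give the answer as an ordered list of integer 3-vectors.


Via rank(M_{q-1}∘⋯∘M_p): M ≅ I[1,1]^2, I[1,2], I[1,3], I[3,3]^2.
μ_θ-semistable layers: μ^(1)=19; μ^(2)=10; μ^(3)=-2; μ^(4)=-26

((2, 0, 0); (1, 1, 0); (1, 1, 1); (0, 0, 2))


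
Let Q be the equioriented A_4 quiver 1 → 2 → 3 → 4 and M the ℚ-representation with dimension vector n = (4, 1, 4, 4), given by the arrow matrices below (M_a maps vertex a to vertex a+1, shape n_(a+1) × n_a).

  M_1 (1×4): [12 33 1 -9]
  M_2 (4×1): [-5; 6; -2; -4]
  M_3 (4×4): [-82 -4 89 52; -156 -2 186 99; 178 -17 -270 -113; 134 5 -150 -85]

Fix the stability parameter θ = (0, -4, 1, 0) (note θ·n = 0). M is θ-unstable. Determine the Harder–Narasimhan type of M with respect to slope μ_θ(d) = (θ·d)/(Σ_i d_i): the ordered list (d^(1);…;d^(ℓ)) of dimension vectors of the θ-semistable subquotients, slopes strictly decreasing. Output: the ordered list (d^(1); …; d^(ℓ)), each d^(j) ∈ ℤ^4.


Via rank(M_{q-1}∘⋯∘M_p): M ≅ I[1,1]^3, I[1,3], I[3,4]^3, I[4,4].
μ_θ-semistable layers: μ^(1)=1; μ^(2)=1/2; μ^(3)=0; μ^(4)=-2

((0, 0, 1, 0); (0, 0, 3, 3); (3, 0, 0, 1); (1, 1, 0, 0))


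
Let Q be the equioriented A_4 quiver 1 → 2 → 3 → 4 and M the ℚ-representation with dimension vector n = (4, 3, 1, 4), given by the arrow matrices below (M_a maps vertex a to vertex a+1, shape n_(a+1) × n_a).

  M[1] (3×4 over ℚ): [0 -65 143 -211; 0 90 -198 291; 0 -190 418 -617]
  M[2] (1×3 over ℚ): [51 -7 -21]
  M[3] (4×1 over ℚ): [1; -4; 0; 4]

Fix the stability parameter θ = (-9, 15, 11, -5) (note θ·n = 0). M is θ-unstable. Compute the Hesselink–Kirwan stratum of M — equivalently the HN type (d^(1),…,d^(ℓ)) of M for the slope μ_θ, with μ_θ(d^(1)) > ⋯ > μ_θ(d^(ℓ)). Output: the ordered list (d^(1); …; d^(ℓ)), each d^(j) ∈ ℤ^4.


Barcode: M ≅ I[1,1]^2, I[1,2], I[1,4], I[2,2], I[4,4]^3. HN layers by μ_θ (4 steps, strictly decreasing):
  μ^(1)=15; μ^(2)=7; μ^(3)=-5; μ^(4)=-9

((0, 2, 0, 0); (0, 1, 1, 1); (0, 0, 0, 3); (4, 0, 0, 0))


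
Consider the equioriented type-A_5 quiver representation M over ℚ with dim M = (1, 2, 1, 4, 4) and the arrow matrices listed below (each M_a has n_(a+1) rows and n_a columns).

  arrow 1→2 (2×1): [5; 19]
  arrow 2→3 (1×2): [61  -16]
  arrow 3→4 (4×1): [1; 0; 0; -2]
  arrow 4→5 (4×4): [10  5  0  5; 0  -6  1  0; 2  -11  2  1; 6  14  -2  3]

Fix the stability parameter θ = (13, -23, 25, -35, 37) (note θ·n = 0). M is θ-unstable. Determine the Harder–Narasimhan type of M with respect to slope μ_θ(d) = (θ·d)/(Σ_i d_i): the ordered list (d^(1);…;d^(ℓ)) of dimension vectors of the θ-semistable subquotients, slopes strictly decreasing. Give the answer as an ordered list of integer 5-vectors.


Barcode: M ≅ I[1,4], I[2,2], I[4,5]^3, I[5,5]. HN layers by μ_θ (4 steps, strictly decreasing):
  μ^(1)=37; μ^(2)=-5; μ^(3)=-23; μ^(4)=-35

((0, 0, 0, 0, 4); (1, 1, 1, 1, 0); (0, 1, 0, 0, 0); (0, 0, 0, 3, 0))


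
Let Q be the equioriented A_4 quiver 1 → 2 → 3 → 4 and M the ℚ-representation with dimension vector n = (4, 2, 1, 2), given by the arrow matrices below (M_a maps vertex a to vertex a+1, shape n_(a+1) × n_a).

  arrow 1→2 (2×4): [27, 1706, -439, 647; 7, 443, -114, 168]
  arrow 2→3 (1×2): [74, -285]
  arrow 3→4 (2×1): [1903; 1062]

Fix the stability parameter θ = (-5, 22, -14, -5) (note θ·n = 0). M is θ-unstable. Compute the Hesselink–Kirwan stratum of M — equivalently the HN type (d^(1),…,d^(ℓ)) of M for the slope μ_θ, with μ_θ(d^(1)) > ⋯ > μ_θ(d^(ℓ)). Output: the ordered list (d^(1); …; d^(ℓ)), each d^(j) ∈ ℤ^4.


Via rank(M_{q-1}∘⋯∘M_p): M ≅ I[1,1]^2, I[1,2], I[1,4], I[4,4].
μ_θ-semistable layers: μ^(1)=22; μ^(2)=1; μ^(3)=-5

((0, 1, 0, 0); (0, 1, 1, 1); (4, 0, 0, 1))


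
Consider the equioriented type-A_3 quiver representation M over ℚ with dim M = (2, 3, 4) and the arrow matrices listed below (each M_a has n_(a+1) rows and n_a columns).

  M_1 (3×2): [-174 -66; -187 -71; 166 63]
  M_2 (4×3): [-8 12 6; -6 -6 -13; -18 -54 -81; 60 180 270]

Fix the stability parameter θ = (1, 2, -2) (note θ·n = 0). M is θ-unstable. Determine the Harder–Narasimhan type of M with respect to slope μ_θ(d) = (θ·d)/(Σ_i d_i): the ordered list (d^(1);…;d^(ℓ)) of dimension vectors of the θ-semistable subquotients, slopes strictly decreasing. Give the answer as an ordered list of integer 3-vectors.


Barcode: M ≅ I[1,2], I[1,3], I[2,3], I[3,3]^2. HN layers by μ_θ (5 steps, strictly decreasing):
  μ^(1)=2; μ^(2)=1; μ^(3)=1/3; μ^(4)=0; μ^(5)=-2

((0, 1, 0); (1, 0, 0); (1, 1, 1); (0, 1, 1); (0, 0, 2))


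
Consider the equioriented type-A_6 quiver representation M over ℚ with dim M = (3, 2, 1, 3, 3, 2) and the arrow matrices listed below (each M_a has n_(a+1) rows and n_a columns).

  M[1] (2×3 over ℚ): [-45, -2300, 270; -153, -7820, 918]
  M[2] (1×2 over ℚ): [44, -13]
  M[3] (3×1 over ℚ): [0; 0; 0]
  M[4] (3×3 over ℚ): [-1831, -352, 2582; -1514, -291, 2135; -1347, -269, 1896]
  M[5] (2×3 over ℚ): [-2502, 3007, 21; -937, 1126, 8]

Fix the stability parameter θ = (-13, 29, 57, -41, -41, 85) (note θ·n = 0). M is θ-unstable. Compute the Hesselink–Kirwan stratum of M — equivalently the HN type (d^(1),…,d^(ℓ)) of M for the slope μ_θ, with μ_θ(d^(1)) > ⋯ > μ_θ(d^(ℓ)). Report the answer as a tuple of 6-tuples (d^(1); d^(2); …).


Barcode: M ≅ I[1,1]^2, I[1,3], I[2,2], I[4,5], I[4,6]^2. HN layers by μ_θ (5 steps, strictly decreasing):
  μ^(1)=85; μ^(2)=57; μ^(3)=29; μ^(4)=-13; μ^(5)=-41

((0, 0, 0, 0, 0, 2); (0, 0, 1, 0, 0, 0); (0, 2, 0, 0, 0, 0); (3, 0, 0, 0, 0, 0); (0, 0, 0, 3, 3, 0))


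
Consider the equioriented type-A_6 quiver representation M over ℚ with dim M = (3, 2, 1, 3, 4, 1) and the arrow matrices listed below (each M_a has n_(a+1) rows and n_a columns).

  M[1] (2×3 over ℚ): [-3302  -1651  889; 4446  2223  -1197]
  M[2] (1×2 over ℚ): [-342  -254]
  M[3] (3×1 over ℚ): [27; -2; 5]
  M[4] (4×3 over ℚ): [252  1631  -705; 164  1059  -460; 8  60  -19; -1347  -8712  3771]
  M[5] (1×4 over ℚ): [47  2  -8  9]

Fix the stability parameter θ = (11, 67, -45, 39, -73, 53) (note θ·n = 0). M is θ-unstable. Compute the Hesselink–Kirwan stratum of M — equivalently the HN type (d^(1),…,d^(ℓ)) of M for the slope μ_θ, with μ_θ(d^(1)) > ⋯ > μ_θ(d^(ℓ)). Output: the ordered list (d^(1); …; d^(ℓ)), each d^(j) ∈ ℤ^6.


Via rank(M_{q-1}∘⋯∘M_p): M ≅ I[1,1]^2, I[1,2], I[2,6], I[4,5]^2, I[5,5].
μ_θ-semistable layers: μ^(1)=67; μ^(2)=53; μ^(3)=11; μ^(4)=-3; μ^(5)=-17; μ^(6)=-73

((0, 1, 0, 0, 0, 0); (0, 0, 0, 0, 0, 1); (3, 0, 0, 0, 0, 0); (0, 1, 1, 1, 1, 0); (0, 0, 0, 2, 2, 0); (0, 0, 0, 0, 1, 0))


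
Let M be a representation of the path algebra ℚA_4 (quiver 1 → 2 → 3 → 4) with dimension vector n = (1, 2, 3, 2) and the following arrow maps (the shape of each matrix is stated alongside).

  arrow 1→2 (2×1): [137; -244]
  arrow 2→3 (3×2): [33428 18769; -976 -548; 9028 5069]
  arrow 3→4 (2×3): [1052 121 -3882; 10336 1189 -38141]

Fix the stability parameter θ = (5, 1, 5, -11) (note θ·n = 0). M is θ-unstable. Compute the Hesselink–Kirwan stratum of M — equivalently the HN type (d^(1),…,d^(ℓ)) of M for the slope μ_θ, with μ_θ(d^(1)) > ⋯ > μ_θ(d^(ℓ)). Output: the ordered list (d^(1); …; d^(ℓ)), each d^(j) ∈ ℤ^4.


Barcode: M ≅ I[1,2], I[2,4], I[3,3], I[3,4]. HN layers by μ_θ (4 steps, strictly decreasing):
  μ^(1)=5; μ^(2)=3; μ^(3)=-5/3; μ^(4)=-3

((0, 0, 1, 0); (1, 1, 0, 0); (0, 1, 1, 1); (0, 0, 1, 1))


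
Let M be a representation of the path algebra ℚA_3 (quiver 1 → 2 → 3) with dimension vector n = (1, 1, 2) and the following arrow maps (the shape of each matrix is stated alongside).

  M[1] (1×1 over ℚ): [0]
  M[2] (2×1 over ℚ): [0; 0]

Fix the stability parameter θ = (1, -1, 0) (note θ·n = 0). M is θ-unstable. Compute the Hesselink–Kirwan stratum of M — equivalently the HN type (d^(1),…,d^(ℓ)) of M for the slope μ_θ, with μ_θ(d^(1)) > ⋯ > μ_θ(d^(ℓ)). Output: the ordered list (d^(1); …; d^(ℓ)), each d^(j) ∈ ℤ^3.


Interval decomposition of M: I[1,1], I[2,2], I[3,3]^2.
HN type (ℓ=3): μ^(1)=1; μ^(2)=0; μ^(3)=-1

((1, 0, 0); (0, 0, 2); (0, 1, 0))


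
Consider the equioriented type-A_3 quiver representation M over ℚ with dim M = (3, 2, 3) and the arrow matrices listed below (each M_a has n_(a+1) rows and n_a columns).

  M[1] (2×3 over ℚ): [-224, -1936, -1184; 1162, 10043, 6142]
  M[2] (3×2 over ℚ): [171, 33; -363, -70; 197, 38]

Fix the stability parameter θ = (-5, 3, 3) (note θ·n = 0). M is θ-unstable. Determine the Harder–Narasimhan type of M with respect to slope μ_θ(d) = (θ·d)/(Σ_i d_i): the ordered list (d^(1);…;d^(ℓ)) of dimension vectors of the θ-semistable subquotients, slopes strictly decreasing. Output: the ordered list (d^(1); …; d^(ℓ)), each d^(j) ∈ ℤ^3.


Barcode: M ≅ I[1,1]^2, I[1,3], I[2,3], I[3,3]. HN layers by μ_θ (2 steps, strictly decreasing):
  μ^(1)=3; μ^(2)=-5

((0, 2, 3); (3, 0, 0))


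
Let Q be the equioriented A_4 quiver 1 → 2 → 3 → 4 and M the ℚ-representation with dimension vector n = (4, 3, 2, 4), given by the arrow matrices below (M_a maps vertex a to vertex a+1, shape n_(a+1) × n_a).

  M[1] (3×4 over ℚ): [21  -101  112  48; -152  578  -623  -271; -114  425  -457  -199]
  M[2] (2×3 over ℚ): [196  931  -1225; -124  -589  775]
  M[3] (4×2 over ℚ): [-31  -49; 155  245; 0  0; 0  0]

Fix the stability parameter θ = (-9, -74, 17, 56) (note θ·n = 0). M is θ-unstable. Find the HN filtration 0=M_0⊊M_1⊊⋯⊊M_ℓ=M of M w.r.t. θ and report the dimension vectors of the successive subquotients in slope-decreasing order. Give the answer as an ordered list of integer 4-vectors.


Interval decomposition of M: I[1,1], I[1,2]^2, I[1,3], I[3,4], I[4,4]^3.
HN type (ℓ=4): μ^(1)=56; μ^(2)=17; μ^(3)=-9; μ^(4)=-83/2

((0, 0, 0, 4); (0, 0, 2, 0); (1, 0, 0, 0); (3, 3, 0, 0))


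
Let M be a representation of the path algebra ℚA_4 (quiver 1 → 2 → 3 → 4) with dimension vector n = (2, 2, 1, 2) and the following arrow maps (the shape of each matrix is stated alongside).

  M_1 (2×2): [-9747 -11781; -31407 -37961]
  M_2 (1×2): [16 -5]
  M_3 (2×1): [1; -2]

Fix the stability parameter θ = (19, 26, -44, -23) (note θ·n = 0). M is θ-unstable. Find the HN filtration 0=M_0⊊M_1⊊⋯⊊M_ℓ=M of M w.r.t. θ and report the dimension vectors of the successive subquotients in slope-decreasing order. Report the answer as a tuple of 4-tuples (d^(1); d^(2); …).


Via rank(M_{q-1}∘⋯∘M_p): M ≅ I[1,1], I[1,4], I[2,2], I[4,4].
μ_θ-semistable layers: μ^(1)=26; μ^(2)=19; μ^(3)=-11/2; μ^(4)=-23

((0, 1, 0, 0); (1, 0, 0, 0); (1, 1, 1, 1); (0, 0, 0, 1))


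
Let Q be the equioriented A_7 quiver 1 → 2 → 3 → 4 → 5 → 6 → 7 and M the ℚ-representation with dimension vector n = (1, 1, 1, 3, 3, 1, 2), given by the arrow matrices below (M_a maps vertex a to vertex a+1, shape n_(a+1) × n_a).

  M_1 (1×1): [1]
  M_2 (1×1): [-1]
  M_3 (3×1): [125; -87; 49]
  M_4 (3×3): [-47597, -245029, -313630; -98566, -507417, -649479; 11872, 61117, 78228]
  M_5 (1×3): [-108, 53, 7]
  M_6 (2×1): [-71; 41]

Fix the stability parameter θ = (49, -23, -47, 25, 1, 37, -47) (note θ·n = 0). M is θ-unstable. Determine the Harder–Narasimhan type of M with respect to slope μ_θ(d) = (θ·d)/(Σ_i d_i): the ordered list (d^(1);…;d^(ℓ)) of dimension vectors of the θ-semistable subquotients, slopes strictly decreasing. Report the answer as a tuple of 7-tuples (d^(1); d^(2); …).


Interval decomposition of M: I[1,7], I[4,5]^2, I[7,7].
HN type (ℓ=4): μ^(1)=13; μ^(2)=4; μ^(3)=-7; μ^(4)=-47

((0, 0, 0, 2, 2, 0, 0); (0, 0, 0, 1, 1, 1, 1); (1, 1, 1, 0, 0, 0, 0); (0, 0, 0, 0, 0, 0, 1))


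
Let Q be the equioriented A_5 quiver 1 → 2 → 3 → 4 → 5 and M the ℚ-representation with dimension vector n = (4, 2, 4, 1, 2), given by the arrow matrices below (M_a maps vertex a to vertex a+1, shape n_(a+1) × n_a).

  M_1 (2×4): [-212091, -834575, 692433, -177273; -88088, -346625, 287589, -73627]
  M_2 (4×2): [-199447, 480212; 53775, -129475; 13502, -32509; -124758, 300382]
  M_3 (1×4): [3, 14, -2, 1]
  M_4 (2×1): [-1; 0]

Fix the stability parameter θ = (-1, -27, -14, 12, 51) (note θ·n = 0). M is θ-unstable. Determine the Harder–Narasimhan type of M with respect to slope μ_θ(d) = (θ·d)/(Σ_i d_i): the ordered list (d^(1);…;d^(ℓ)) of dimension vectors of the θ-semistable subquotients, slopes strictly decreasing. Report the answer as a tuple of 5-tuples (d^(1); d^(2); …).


Via rank(M_{q-1}∘⋯∘M_p): M ≅ I[1,1]^2, I[1,3], I[1,5], I[3,3]^2, I[5,5].
μ_θ-semistable layers: μ^(1)=51; μ^(2)=12; μ^(3)=-1; μ^(4)=-14

((0, 0, 0, 0, 2); (0, 0, 0, 1, 0); (2, 0, 0, 0, 0); (2, 2, 4, 0, 0))


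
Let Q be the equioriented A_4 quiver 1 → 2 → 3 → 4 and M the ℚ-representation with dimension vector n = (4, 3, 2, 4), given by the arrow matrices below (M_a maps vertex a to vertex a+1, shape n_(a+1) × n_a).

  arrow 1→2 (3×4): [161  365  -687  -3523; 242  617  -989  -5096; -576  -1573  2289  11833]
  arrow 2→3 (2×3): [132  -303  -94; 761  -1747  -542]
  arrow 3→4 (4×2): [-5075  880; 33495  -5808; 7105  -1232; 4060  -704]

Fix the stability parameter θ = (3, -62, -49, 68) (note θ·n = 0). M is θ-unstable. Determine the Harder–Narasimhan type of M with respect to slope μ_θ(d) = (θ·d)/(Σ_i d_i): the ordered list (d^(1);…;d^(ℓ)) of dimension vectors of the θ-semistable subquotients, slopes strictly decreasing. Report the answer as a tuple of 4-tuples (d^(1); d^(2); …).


Via rank(M_{q-1}∘⋯∘M_p): M ≅ I[1,1], I[1,2], I[1,3], I[1,4], I[4,4]^3.
μ_θ-semistable layers: μ^(1)=68; μ^(2)=3; μ^(3)=-59/2; μ^(4)=-36

((0, 0, 0, 4); (1, 0, 0, 0); (1, 1, 0, 0); (2, 2, 2, 0))


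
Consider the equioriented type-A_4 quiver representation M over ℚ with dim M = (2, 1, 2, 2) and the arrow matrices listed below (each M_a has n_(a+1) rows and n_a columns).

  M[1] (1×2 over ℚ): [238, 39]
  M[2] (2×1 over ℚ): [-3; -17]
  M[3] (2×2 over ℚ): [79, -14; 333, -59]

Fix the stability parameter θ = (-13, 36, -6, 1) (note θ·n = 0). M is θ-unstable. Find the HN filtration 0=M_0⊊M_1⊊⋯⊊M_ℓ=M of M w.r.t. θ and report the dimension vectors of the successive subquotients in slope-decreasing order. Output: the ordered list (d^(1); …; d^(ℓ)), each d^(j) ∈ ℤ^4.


Interval decomposition of M: I[1,1], I[1,4], I[3,4].
HN type (ℓ=4): μ^(1)=31/3; μ^(2)=1; μ^(3)=-6; μ^(4)=-13

((0, 1, 1, 1); (0, 0, 0, 1); (0, 0, 1, 0); (2, 0, 0, 0))


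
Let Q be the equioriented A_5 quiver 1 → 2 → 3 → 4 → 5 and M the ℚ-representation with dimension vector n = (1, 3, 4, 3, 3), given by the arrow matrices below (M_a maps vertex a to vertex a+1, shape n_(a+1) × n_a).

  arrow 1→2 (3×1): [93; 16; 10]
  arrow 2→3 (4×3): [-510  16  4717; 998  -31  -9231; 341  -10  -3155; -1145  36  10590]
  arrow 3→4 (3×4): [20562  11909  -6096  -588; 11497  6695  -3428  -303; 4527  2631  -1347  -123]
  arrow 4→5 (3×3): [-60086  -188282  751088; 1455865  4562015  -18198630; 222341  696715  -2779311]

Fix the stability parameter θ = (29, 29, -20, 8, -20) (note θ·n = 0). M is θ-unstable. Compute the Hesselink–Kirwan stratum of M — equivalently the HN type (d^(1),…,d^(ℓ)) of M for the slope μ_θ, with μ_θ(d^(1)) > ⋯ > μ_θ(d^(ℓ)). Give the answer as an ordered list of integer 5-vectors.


Barcode: M ≅ I[1,5], I[2,3], I[2,5], I[3,4], I[5,5]. HN layers by μ_θ (5 steps, strictly decreasing):
  μ^(1)=8; μ^(2)=26/5; μ^(3)=9/2; μ^(4)=-3/4; μ^(5)=-20

((0, 0, 0, 1, 0); (1, 1, 1, 1, 1); (0, 1, 1, 0, 0); (0, 1, 1, 1, 1); (0, 0, 1, 0, 1))


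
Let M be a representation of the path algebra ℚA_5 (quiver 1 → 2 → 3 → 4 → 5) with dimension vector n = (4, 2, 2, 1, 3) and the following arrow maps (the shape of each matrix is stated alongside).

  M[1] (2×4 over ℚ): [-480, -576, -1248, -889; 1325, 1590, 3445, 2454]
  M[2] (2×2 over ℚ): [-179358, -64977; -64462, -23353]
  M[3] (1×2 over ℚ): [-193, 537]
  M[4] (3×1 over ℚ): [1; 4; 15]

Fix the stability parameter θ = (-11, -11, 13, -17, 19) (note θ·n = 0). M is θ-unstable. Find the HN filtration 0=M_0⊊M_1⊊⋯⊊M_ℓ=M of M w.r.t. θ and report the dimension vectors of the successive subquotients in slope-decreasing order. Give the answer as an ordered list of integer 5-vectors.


Barcode: M ≅ I[1,1]^2, I[1,2], I[1,3], I[3,5], I[5,5]^2. HN layers by μ_θ (4 steps, strictly decreasing):
  μ^(1)=19; μ^(2)=13; μ^(3)=-2; μ^(4)=-11

((0, 0, 0, 0, 3); (0, 0, 1, 0, 0); (0, 0, 1, 1, 0); (4, 2, 0, 0, 0))


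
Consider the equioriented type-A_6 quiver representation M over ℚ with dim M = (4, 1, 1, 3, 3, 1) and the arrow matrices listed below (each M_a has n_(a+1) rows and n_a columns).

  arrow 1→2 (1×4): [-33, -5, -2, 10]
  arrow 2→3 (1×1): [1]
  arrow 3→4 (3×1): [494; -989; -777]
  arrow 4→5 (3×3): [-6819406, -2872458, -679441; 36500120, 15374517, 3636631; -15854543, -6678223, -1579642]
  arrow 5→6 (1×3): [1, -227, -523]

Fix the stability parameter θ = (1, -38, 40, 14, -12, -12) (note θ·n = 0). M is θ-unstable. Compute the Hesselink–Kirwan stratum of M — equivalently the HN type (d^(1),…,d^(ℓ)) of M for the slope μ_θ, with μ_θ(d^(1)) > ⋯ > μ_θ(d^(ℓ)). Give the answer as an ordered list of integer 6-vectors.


Via rank(M_{q-1}∘⋯∘M_p): M ≅ I[1,1]^3, I[1,6], I[4,5]^2.
μ_θ-semistable layers: μ^(1)=15/2; μ^(2)=1; μ^(3)=-37/2

((0, 0, 1, 1, 1, 1); (3, 0, 0, 2, 2, 0); (1, 1, 0, 0, 0, 0))


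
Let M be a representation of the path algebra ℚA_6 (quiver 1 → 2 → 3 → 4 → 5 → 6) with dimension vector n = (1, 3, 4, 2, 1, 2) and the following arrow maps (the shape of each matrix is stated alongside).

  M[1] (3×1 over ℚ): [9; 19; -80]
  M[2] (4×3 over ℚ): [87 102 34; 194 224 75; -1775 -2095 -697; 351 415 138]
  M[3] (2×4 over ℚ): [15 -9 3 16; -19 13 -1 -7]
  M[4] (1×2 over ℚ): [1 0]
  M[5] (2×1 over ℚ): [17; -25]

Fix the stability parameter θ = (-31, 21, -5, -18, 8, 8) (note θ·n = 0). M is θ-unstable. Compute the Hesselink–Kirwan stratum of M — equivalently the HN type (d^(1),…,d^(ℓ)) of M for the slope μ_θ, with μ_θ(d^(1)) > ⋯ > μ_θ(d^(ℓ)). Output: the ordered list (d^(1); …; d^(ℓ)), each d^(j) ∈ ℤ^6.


Via rank(M_{q-1}∘⋯∘M_p): M ≅ I[1,6], I[2,3], I[2,4], I[3,3], I[6,6].
μ_θ-semistable layers: μ^(1)=8; μ^(2)=-2/3; μ^(3)=-5; μ^(4)=-31

((0, 1, 1, 0, 1, 2); (0, 2, 2, 2, 0, 0); (0, 0, 1, 0, 0, 0); (1, 0, 0, 0, 0, 0))


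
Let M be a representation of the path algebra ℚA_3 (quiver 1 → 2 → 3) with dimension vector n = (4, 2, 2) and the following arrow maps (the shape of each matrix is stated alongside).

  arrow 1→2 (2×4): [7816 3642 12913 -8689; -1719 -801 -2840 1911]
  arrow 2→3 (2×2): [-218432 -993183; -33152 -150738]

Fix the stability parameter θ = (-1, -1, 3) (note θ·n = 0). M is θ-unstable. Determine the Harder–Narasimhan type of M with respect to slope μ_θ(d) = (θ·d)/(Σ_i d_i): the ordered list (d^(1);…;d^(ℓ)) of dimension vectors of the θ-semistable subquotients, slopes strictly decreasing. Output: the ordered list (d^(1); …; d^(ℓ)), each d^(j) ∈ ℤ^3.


Interval decomposition of M: I[1,1]^2, I[1,2], I[1,3], I[3,3].
HN type (ℓ=2): μ^(1)=3; μ^(2)=-1

((0, 0, 2); (4, 2, 0))


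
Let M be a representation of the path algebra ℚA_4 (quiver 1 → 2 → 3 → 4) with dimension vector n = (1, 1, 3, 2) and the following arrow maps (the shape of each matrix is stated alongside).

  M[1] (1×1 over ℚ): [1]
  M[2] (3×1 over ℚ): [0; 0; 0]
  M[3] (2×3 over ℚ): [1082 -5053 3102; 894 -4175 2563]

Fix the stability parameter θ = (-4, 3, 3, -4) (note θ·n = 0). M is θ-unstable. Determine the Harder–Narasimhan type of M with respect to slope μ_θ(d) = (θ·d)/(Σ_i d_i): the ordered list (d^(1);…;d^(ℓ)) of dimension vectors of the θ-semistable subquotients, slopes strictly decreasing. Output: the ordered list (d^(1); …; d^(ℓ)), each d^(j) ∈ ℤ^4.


Barcode: M ≅ I[1,2], I[3,3], I[3,4]^2. HN layers by μ_θ (3 steps, strictly decreasing):
  μ^(1)=3; μ^(2)=-1/2; μ^(3)=-4

((0, 1, 1, 0); (0, 0, 2, 2); (1, 0, 0, 0))


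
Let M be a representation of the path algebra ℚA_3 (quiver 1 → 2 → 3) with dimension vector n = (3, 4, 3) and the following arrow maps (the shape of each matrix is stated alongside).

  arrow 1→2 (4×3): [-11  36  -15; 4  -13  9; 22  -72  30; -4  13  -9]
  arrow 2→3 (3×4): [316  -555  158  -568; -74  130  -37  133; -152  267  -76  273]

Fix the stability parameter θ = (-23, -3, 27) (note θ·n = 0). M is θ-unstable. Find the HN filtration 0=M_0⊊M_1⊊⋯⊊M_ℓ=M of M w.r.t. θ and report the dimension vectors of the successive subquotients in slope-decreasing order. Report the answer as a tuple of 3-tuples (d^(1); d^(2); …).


Barcode: M ≅ I[1,1], I[1,2], I[1,3], I[2,3]^2. HN layers by μ_θ (3 steps, strictly decreasing):
  μ^(1)=27; μ^(2)=-3; μ^(3)=-23

((0, 0, 3); (0, 4, 0); (3, 0, 0))


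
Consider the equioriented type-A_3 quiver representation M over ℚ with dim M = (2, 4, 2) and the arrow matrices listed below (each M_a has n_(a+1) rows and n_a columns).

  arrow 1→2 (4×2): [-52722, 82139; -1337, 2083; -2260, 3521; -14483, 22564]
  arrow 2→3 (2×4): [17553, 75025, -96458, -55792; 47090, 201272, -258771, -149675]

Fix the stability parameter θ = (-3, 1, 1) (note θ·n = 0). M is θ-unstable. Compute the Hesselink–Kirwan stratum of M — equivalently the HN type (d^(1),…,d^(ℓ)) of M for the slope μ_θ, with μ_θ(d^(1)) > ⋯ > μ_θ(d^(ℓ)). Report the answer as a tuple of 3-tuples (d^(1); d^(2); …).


Barcode: M ≅ I[1,3]^2, I[2,2]^2. HN layers by μ_θ (2 steps, strictly decreasing):
  μ^(1)=1; μ^(2)=-3

((0, 4, 2); (2, 0, 0))


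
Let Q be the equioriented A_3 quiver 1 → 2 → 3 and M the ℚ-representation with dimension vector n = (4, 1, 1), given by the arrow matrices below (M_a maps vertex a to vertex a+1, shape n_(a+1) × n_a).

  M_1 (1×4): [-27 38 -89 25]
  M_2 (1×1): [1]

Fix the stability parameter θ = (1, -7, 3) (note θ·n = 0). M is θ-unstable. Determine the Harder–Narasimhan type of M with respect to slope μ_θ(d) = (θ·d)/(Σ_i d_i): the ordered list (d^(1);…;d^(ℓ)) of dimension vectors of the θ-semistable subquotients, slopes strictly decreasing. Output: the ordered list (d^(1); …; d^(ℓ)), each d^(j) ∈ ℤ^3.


Barcode: M ≅ I[1,1]^3, I[1,3]. HN layers by μ_θ (3 steps, strictly decreasing):
  μ^(1)=3; μ^(2)=1; μ^(3)=-3

((0, 0, 1); (3, 0, 0); (1, 1, 0))


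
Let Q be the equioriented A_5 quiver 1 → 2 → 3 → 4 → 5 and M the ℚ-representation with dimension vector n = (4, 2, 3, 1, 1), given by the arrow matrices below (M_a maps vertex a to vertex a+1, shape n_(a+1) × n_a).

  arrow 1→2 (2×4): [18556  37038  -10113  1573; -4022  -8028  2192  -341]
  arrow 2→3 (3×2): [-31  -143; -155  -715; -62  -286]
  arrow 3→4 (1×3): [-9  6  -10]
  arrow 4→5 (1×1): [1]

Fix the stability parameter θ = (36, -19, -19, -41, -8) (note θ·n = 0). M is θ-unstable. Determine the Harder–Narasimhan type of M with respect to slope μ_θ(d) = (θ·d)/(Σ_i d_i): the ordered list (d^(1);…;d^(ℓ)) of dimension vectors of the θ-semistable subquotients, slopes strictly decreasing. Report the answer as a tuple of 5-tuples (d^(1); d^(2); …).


Via rank(M_{q-1}∘⋯∘M_p): M ≅ I[1,1]^2, I[1,2], I[1,5], I[3,3]^2.
μ_θ-semistable layers: μ^(1)=36; μ^(2)=17/2; μ^(3)=-8; μ^(4)=-43/4; μ^(5)=-19

((2, 0, 0, 0, 0); (1, 1, 0, 0, 0); (0, 0, 0, 0, 1); (1, 1, 1, 1, 0); (0, 0, 2, 0, 0))


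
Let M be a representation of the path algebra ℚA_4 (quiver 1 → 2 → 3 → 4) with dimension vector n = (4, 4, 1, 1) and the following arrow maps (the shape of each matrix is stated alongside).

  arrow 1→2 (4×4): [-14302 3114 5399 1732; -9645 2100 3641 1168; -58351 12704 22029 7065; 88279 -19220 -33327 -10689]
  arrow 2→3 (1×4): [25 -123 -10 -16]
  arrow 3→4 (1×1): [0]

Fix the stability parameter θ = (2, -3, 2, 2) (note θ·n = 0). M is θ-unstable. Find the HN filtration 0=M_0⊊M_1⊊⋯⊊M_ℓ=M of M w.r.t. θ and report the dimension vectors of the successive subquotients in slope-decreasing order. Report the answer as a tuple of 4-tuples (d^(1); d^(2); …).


Via rank(M_{q-1}∘⋯∘M_p): M ≅ I[1,1], I[1,2]^2, I[1,3], I[2,2], I[4,4].
μ_θ-semistable layers: μ^(1)=2; μ^(2)=-1/2; μ^(3)=-3

((1, 0, 1, 1); (3, 3, 0, 0); (0, 1, 0, 0))


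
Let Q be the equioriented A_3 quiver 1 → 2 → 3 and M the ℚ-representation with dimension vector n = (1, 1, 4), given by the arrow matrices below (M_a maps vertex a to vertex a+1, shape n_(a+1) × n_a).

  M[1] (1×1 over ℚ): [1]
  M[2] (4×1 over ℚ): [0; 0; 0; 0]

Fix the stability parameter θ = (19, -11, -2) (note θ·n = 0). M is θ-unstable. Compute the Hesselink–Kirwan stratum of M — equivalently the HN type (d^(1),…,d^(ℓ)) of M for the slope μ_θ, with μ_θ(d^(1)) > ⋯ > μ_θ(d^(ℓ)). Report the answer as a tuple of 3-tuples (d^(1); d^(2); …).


Barcode: M ≅ I[1,2], I[3,3]^4. HN layers by μ_θ (2 steps, strictly decreasing):
  μ^(1)=4; μ^(2)=-2

((1, 1, 0); (0, 0, 4))


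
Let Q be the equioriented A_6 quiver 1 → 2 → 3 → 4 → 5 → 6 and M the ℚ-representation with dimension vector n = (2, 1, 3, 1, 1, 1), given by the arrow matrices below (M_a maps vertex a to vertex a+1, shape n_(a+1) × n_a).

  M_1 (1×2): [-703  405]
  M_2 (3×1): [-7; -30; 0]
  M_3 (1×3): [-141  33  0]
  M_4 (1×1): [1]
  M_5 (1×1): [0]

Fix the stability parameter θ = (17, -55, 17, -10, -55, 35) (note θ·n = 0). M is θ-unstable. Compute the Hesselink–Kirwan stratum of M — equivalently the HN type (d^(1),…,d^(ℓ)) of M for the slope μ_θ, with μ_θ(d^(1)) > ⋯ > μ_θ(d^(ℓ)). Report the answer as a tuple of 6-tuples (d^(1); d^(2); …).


Interval decomposition of M: I[1,1], I[1,5], I[3,3]^2, I[6,6].
HN type (ℓ=4): μ^(1)=35; μ^(2)=17; μ^(3)=-16; μ^(4)=-19

((0, 0, 0, 0, 0, 1); (1, 0, 2, 0, 0, 0); (0, 0, 1, 1, 1, 0); (1, 1, 0, 0, 0, 0))


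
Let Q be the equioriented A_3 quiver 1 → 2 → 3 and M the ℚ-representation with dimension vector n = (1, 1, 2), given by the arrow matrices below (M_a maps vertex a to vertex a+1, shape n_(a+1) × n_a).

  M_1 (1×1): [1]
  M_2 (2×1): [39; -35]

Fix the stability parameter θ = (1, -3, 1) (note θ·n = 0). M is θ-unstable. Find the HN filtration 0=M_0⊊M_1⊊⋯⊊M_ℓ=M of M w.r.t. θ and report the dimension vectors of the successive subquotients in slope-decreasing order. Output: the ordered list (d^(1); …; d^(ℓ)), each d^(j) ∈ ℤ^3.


Barcode: M ≅ I[1,3], I[3,3]. HN layers by μ_θ (2 steps, strictly decreasing):
  μ^(1)=1; μ^(2)=-1

((0, 0, 2); (1, 1, 0))


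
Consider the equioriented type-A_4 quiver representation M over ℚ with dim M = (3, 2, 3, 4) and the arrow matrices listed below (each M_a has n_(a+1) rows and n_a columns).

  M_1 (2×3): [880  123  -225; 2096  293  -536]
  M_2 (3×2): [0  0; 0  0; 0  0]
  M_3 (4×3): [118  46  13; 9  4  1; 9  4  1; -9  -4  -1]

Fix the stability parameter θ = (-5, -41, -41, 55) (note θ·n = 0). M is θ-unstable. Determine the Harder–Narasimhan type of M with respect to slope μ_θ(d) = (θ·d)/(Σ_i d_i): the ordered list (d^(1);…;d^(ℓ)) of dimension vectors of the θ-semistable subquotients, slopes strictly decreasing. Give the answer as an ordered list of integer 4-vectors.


Interval decomposition of M: I[1,1], I[1,2]^2, I[3,3], I[3,4]^2, I[4,4]^2.
HN type (ℓ=4): μ^(1)=55; μ^(2)=-5; μ^(3)=-23; μ^(4)=-41

((0, 0, 0, 4); (1, 0, 0, 0); (2, 2, 0, 0); (0, 0, 3, 0))


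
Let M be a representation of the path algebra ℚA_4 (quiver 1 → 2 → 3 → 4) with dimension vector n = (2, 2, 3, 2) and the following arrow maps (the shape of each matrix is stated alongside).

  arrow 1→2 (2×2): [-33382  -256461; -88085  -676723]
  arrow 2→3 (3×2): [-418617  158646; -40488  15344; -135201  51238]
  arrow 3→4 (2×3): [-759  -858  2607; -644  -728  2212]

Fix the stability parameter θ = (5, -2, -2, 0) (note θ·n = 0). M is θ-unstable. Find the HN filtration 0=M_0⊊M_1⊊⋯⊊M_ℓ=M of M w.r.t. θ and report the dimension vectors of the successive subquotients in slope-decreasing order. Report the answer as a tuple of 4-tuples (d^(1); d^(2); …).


Via rank(M_{q-1}∘⋯∘M_p): M ≅ I[1,2], I[1,3], I[3,3], I[3,4], I[4,4].
μ_θ-semistable layers: μ^(1)=3/2; μ^(2)=1/3; μ^(3)=0; μ^(4)=-2

((1, 1, 0, 0); (1, 1, 1, 0); (0, 0, 0, 2); (0, 0, 2, 0))


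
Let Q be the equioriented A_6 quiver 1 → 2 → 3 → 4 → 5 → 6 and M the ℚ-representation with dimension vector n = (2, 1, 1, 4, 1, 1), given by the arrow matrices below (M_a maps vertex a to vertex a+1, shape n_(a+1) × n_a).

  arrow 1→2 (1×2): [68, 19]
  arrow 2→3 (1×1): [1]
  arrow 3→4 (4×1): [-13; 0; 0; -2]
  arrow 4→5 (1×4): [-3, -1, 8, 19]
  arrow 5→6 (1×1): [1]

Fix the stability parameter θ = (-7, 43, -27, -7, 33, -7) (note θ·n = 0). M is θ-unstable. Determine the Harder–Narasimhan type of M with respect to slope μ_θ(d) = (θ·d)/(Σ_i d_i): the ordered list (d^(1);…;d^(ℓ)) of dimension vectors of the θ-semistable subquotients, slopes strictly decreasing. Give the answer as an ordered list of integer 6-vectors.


Barcode: M ≅ I[1,1], I[1,6], I[4,4]^3. HN layers by μ_θ (3 steps, strictly decreasing):
  μ^(1)=13; μ^(2)=3; μ^(3)=-7

((0, 0, 0, 0, 1, 1); (0, 1, 1, 1, 0, 0); (2, 0, 0, 3, 0, 0))


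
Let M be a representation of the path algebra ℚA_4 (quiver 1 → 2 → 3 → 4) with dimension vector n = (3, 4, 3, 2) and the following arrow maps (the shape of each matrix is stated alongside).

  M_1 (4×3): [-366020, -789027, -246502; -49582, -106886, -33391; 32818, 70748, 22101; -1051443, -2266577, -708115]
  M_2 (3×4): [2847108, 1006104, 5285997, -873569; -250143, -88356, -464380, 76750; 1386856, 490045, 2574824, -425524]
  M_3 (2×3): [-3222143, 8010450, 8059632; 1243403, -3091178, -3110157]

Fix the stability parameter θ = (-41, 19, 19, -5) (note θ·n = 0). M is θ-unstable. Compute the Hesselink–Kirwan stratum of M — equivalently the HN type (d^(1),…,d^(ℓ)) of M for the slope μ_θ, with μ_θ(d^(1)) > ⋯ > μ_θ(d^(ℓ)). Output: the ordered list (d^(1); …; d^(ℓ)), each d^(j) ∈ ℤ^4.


Interval decomposition of M: I[1,3], I[1,4]^2, I[2,2].
HN type (ℓ=3): μ^(1)=19; μ^(2)=11; μ^(3)=-41

((0, 2, 1, 0); (0, 2, 2, 2); (3, 0, 0, 0))


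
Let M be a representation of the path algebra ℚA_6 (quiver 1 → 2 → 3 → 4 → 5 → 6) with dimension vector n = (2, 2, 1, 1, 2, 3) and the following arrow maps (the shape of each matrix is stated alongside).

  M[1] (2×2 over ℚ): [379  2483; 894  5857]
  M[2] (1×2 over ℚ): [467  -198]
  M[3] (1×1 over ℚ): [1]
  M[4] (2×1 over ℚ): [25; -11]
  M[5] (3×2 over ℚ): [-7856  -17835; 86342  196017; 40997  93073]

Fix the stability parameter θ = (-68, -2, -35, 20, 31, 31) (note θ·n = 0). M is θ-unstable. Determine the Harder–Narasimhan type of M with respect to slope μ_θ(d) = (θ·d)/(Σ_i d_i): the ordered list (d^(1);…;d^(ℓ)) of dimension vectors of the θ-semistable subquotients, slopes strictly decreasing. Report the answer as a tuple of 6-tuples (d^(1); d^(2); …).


Interval decomposition of M: I[1,2], I[1,6], I[5,6], I[6,6].
HN type (ℓ=5): μ^(1)=31; μ^(2)=20; μ^(3)=-2; μ^(4)=-37/2; μ^(5)=-68

((0, 0, 0, 0, 2, 3); (0, 0, 0, 1, 0, 0); (0, 1, 0, 0, 0, 0); (0, 1, 1, 0, 0, 0); (2, 0, 0, 0, 0, 0))


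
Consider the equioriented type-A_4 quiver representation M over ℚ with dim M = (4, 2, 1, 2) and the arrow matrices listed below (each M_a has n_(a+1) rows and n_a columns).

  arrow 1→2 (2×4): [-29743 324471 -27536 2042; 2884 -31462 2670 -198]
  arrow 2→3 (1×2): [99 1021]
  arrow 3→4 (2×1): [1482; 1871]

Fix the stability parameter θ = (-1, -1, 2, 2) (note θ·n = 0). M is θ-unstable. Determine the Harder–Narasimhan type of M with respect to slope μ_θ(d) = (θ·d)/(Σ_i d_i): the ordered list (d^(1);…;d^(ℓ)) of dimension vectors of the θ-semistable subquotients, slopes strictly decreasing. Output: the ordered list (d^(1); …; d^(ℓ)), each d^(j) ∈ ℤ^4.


Barcode: M ≅ I[1,1]^2, I[1,2], I[1,4], I[4,4]. HN layers by μ_θ (2 steps, strictly decreasing):
  μ^(1)=2; μ^(2)=-1

((0, 0, 1, 2); (4, 2, 0, 0))


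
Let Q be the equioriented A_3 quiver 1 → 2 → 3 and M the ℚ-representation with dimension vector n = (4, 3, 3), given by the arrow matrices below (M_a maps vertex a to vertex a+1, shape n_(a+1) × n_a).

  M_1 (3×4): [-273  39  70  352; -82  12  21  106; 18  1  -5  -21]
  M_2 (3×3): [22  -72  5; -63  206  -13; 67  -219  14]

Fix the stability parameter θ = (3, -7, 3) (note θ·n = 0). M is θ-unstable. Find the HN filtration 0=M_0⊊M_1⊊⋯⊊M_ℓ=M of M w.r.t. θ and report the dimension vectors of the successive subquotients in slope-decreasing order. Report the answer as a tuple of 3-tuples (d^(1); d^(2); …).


Via rank(M_{q-1}∘⋯∘M_p): M ≅ I[1,1], I[1,3]^3.
μ_θ-semistable layers: μ^(1)=3; μ^(2)=-2

((1, 0, 3); (3, 3, 0))


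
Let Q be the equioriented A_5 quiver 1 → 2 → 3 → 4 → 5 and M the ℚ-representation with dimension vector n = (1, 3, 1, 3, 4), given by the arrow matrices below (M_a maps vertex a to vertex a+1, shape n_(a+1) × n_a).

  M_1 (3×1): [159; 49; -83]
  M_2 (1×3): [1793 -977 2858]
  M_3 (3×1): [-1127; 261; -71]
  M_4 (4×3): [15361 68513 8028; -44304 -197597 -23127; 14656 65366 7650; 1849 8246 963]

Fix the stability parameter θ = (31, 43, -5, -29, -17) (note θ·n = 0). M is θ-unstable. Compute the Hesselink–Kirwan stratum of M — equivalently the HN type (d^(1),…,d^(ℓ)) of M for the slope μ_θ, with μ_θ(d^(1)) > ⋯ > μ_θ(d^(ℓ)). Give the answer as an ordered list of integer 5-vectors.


Via rank(M_{q-1}∘⋯∘M_p): M ≅ I[1,2], I[2,2], I[2,5], I[4,4], I[4,5], I[5,5]^2.
μ_θ-semistable layers: μ^(1)=43; μ^(2)=31; μ^(3)=-2; μ^(4)=-17; μ^(5)=-29

((0, 2, 0, 0, 0); (1, 0, 0, 0, 0); (0, 1, 1, 1, 1); (0, 0, 0, 0, 3); (0, 0, 0, 2, 0))
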